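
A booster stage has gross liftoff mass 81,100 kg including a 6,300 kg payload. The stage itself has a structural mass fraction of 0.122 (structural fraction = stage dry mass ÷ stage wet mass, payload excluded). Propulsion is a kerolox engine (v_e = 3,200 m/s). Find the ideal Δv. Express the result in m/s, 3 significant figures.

Δv ≈ 5310 m/s

Stage wet mass = m₀ − payload = 81,100 − 6,300 = 74,800 kg.
Stage dry mass = ε × stage wet mass = 0.122 × 74,800 = 9,125.6 kg.
Burnout mass m_f = stage dry + payload = 9,125.6 + 6,300 = 15,425.6 kg.
Rocket equation: Δv = v_e · ln(81,100/15,425.6) = 3200.0 × ln(5.257) = 3200.0 × 1.6597 ≈ 5311 m/s.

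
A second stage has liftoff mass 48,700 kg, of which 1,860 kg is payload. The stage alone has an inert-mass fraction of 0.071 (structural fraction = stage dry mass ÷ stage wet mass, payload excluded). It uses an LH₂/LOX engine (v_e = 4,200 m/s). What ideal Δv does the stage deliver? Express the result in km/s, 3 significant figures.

Stage wet mass = m₀ − payload = 48,700 − 1,860 = 46,840 kg.
Stage dry mass = ε × stage wet mass = 0.071 × 46,840 = 3,325.64 kg.
Burnout mass m_f = stage dry + payload = 3,325.64 + 1,860 = 5,185.64 kg.
Using Δv = v_e ln(m₀/m_f): Δv = v_e · ln(48,700/5,185.64) = 4200.0 × ln(9.391) = 4200.0 × 2.2398 ≈ 9407 m/s.

Δv ≈ 9.41 km/s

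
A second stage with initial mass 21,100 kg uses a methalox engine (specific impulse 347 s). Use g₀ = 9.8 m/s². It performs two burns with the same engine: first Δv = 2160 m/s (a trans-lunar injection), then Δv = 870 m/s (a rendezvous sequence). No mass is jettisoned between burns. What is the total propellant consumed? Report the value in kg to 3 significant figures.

total propellant consumed ≈ 12400 kg

v_e = Isp · g₀ = 347 × 9.8 = 3400.6 m/s.
After the first burn: m = 21100 × exp(−2160/3400.6) = 21100 × 0.52984 = 11,179.6 kg.
After the second burn: m = 11,179.6 × exp(−870/3400.6) = 11,179.6 × 0.77427 = 8,656.03 kg.
Total propellant = m₀ − m_final = 21100 − 8,656.03 = 12,443.97 kg.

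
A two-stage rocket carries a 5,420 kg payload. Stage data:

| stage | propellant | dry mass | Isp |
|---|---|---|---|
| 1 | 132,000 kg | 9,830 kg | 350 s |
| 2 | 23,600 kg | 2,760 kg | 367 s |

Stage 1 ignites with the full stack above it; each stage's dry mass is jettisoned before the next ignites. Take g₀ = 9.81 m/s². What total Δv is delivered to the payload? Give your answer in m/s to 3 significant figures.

Δv ≈ 9790 m/s

Ignition mass of stage 1 = 132,000+9,830 + 23,600+2,760 + 5,420 = 173,610 kg.
Stage 1: m₀ = 173,610 kg, m_f = 173,610 − 132,000 = 41,610 kg; Δv = 350×9.81×ln(4.172) = 3433.5×1.4285 ≈ 4905 m/s.
Stage 2: m₀ = 31,780 kg, m_f = 31,780 − 23,600 = 8,180 kg; Δv = 367×9.81×ln(3.885) = 3600.3×1.3571 ≈ 4886 m/s.
Total Δv = 4905 + 4886 = 9791 m/s.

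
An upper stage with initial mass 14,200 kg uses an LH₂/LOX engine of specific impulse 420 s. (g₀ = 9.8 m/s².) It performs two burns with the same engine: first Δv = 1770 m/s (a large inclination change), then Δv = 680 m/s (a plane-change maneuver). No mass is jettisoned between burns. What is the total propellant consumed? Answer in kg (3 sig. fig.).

total propellant consumed ≈ 6370 kg

v_e = Isp · g₀ = 420 × 9.8 = 4116.0 m/s.
After the first burn: m = 14200 × exp(−1770/4116.0) = 14200 × 0.65049 = 9,236.96 kg.
After the second burn: m = 9,236.96 × exp(−680/4116.0) = 9,236.96 × 0.84772 = 7,830.36 kg.
Total propellant = m₀ − m_final = 14200 − 7,830.36 = 6,369.64 kg.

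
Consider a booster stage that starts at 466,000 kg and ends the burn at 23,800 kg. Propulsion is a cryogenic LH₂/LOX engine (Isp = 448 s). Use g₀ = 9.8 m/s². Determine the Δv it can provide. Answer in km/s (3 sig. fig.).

v_e = Isp · g₀ = 448 × 9.8 = 4390.4 m/s.
Using Δv = v_e ln(m₀/m_f): Δv = v_e · ln(m₀/m_f) = 4390.4 × ln(19.58) = 4390.4 × 2.9745 ≈ 13059.2 m/s.

Δv ≈ 13.1 km/s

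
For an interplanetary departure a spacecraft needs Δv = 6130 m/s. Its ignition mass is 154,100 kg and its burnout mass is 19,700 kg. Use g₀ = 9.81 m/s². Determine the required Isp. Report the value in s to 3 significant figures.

ln(m₀/m_f) = ln(154100/19700) = ln(7.822) = 2.0570.
By the Tsiolkovsky rocket equation, v_e = Δv / ln(m₀/m_f) = 6130 / 2.0570 = 2980.1 m/s.
Isp = v_e / g₀ = 2980.1 / 9.81 = 303.8 s.

Isp ≈ 304 s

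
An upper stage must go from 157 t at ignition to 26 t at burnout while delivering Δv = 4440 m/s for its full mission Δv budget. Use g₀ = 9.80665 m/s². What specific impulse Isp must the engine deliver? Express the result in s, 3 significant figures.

ln(m₀/m_f) = ln(157000/26000) = ln(6.038) = 1.7981.
Using Δv = v_e ln(m₀/m_f): v_e = Δv / ln(m₀/m_f) = 4440 / 1.7981 = 2469.2 m/s.
Isp = v_e / g₀ = 2469.2 / 9.80665 = 251.8 s.

Isp ≈ 252 s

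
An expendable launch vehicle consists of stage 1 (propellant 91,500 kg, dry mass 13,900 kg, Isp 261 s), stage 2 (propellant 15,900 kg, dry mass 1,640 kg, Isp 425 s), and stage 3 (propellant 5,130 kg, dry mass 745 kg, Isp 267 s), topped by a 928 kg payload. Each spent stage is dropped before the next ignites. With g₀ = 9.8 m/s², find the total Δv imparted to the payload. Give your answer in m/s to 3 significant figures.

Ignition mass of stage 1 = 91,500+13,900 + 15,900+1,640 + 5,130+745 + 928 = 129,743 kg.
Stage 1: m₀ = 129,743 kg, m_f = 129,743 − 91,500 = 38,243 kg; Δv = 261×9.8×ln(3.393) = 2557.8×1.2216 ≈ 3125 m/s.
Stage 2: m₀ = 24,343 kg, m_f = 24,343 − 15,900 = 8,443 kg; Δv = 425×9.8×ln(2.883) = 4165.0×1.0589 ≈ 4410 m/s.
Stage 3: m₀ = 6,803 kg, m_f = 6,803 − 5,130 = 1,673 kg; Δv = 267×9.8×ln(4.066) = 2616.6×1.4027 ≈ 3670 m/s.
Total Δv = 3125 + 4410 + 3670 = 11205 m/s.

Δv ≈ 11200 m/s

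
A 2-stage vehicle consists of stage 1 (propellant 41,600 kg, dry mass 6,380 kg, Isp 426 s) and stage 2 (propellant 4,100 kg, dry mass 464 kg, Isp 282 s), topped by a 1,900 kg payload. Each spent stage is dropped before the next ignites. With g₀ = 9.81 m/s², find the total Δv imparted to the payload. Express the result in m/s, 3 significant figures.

Ignition mass of stage 1 = 41,600+6,380 + 4,100+464 + 1,900 = 54,444 kg.
Stage 1: m₀ = 54,444 kg, m_f = 54,444 − 41,600 = 12,844 kg; Δv = 426×9.81×ln(4.239) = 4179.1×1.4443 ≈ 6036 m/s.
Stage 2: m₀ = 6,464 kg, m_f = 6,464 − 4,100 = 2,364 kg; Δv = 282×9.81×ln(2.734) = 2766.4×1.0059 ≈ 2783 m/s.
Total Δv = 6036 + 2783 = 8819 m/s.

Δv ≈ 8820 m/s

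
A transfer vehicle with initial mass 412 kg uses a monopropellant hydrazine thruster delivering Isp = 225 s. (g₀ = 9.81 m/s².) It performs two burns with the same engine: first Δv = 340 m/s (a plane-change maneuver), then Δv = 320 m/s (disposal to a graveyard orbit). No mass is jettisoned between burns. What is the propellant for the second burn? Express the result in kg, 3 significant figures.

propellant for the second burn ≈ 47.7 kg

v_e = Isp · g₀ = 225 × 9.81 = 2207.2 m/s.
After the first burn: m = 412 × exp(−340/2207.2) = 412 × 0.85724 = 353.183 kg.
After the second burn: m = 353.183 × exp(−320/2207.2) = 353.183 × 0.86504 = 305.517 kg.
Second-burn propellant = 353.183 − 305.517 = 47.666 kg.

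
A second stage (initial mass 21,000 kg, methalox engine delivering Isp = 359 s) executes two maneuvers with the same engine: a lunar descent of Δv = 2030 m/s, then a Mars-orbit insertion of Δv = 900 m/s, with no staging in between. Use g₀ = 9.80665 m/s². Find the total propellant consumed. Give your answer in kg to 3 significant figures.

total propellant consumed ≈ 11900 kg

v_e = Isp · g₀ = 359 × 9.80665 = 3520.6 m/s.
After the first burn: m = 21000 × exp(−2030/3520.6) = 21000 × 0.56180 = 11,797.8 kg.
After the second burn: m = 11,797.8 × exp(−900/3520.6) = 11,797.8 × 0.77442 = 9,136.45 kg.
Total propellant = m₀ − m_final = 21000 − 9,136.45 = 11,863.55 kg.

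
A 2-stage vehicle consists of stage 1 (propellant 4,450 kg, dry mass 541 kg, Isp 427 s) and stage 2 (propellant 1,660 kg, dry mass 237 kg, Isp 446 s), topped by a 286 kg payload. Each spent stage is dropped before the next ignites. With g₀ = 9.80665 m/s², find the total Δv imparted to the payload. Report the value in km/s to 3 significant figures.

Δv ≈ 10.3 km/s

Ignition mass of stage 1 = 4,450+541 + 1,660+237 + 286 = 7,174 kg.
Stage 1: m₀ = 7,174 kg, m_f = 7,174 − 4,450 = 2,724 kg; Δv = 427×9.80665×ln(2.634) = 4187.4×0.9684 ≈ 4055 m/s.
Stage 2: m₀ = 2,183 kg, m_f = 2,183 − 1,660 = 523 kg; Δv = 446×9.80665×ln(4.174) = 4373.8×1.4289 ≈ 6250 m/s.
Total Δv = 4055 + 6250 = 10305 m/s.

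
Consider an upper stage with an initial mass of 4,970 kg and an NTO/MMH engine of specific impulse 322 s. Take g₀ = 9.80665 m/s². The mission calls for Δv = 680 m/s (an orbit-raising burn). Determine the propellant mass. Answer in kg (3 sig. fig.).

propellant mass ≈ 963 kg

v_e = Isp · g₀ = 322 × 9.80665 = 3157.7 m/s.
m₀/m_f = exp(Δv / v_e) = exp(680 / 3157.7) = exp(0.2153) = 1.2403.
m_f = 4,970 / 1.2403 = 4,007.1 kg, so propellant = m₀ − m_f = 4,970 − 4,007.1 = 962.9 kg.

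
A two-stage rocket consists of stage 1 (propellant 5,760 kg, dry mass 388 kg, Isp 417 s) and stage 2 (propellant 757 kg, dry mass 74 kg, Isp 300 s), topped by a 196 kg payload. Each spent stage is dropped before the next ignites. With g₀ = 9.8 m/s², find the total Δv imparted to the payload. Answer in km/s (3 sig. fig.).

Δv ≈ 10.6 km/s

Ignition mass of stage 1 = 5,760+388 + 757+74 + 196 = 7,175 kg.
Stage 1: m₀ = 7,175 kg, m_f = 7,175 − 5,760 = 1,415 kg; Δv = 417×9.8×ln(5.071) = 4086.6×1.6235 ≈ 6634 m/s.
Stage 2: m₀ = 1,027 kg, m_f = 1,027 − 757 = 270 kg; Δv = 300×9.8×ln(3.804) = 2940.0×1.3360 ≈ 3928 m/s.
Total Δv = 6634 + 3928 = 10562 m/s.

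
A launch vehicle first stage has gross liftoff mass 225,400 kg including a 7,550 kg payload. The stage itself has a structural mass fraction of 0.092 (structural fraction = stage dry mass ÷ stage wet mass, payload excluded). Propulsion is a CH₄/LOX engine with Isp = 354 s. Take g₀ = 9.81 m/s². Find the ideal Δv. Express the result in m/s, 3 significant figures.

Stage wet mass = m₀ − payload = 225,400 − 7,550 = 217,850 kg.
Stage dry mass = ε × stage wet mass = 0.092 × 217,850 = 20,042.2 kg.
Burnout mass m_f = stage dry + payload = 20,042.2 + 7,550 = 27,592.2 kg.
v_e = Isp · g₀ = 354 × 9.81 = 3472.7 m/s.
Using Δv = v_e ln(m₀/m_f): Δv = v_e · ln(225,400/27,592.2) = 3472.7 × ln(8.169) = 3472.7 × 2.1003 ≈ 7294 m/s.

Δv ≈ 7290 m/s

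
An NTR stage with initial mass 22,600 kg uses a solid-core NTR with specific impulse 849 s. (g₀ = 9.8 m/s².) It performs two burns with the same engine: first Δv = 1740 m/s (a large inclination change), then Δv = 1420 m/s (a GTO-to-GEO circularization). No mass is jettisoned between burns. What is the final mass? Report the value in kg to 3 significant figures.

v_e = Isp · g₀ = 849 × 9.8 = 8320.2 m/s.
After the first burn: m = 22600 × exp(−1740/8320.2) = 22600 × 0.81129 = 18,335.2 kg.
After the second burn: m = 18,335.2 × exp(−1420/8320.2) = 18,335.2 × 0.84310 = 15,458.4 kg.

final mass ≈ 15500 kg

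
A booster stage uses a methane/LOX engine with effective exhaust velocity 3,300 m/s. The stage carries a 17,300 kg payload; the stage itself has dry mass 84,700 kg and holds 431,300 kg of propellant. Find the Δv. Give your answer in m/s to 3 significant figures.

m₀ = payload + dry + propellant = 17,300 + 84,700 + 431,300 = 533,300 kg.
m_f = payload + dry = 17,300 + 84,700 = 102,000 kg.
Using Δv = v_e ln(m₀/m_f): Δv = v_e · ln(m₀/m_f) = 3300.0 × ln(5.228) = 3300.0 × 1.6541 ≈ 5458.6 m/s.

Δv ≈ 5460 m/s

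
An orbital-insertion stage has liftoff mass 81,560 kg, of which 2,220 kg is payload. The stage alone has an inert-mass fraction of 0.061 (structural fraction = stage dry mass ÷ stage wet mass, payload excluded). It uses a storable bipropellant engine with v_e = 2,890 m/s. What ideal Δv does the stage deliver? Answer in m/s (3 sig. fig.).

Stage wet mass = m₀ − payload = 81,560 − 2,220 = 79,340 kg.
Stage dry mass = ε × stage wet mass = 0.061 × 79,340 = 4,839.74 kg.
Burnout mass m_f = stage dry + payload = 4,839.74 + 2,220 = 7,059.74 kg.
From the ideal rocket equation, Δv = v_e · ln(81,560/7,059.74) = 2890.0 × ln(11.55) = 2890.0 × 2.4469 ≈ 7072 m/s.

Δv ≈ 7070 m/s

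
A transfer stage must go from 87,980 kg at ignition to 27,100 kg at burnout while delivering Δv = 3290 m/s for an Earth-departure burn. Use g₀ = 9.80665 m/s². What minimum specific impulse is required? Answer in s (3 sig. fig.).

Isp ≈ 285 s

ln(m₀/m_f) = ln(87980/27100) = ln(3.246) = 1.1776.
v_e = Δv / ln(m₀/m_f) = 3290 / 1.1776 = 2793.9 m/s.
Isp = v_e / g₀ = 2793.9 / 9.80665 = 284.9 s.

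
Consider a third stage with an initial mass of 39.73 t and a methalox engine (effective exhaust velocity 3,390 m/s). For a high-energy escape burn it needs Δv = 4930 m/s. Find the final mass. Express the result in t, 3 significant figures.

From the ideal rocket equation, m₀/m_f = exp(Δv / v_e) = exp(4930 / 3390.0) = exp(1.4543) = 4.2814.
m_f = m₀ / 4.2814 = 39.73 / 4.2814 = 9.27967 t.

final mass ≈ 9.28 t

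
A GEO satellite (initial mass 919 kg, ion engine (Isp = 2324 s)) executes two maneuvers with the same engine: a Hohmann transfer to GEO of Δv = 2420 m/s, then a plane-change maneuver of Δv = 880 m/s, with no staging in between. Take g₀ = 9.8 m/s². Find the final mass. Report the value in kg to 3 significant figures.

final mass ≈ 795 kg

v_e = Isp · g₀ = 2324 × 9.8 = 22775.2 m/s.
After the first burn: m = 919 × exp(−2420/22775.2) = 919 × 0.89919 = 826.356 kg.
After the second burn: m = 826.356 × exp(−880/22775.2) = 826.356 × 0.96210 = 795.037 kg.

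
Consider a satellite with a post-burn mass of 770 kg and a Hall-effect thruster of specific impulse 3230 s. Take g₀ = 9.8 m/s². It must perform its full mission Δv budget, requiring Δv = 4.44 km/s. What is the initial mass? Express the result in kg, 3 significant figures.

initial mass ≈ 886 kg

v_e = Isp · g₀ = 3230 × 9.8 = 31654.0 m/s.
m₀/m_f = exp(Δv / v_e) = exp(4440 / 31654.0) = exp(0.1403) = 1.1506.
m₀ = m_f × 1.1506 = 770 × 1.1506 = 885.962 kg.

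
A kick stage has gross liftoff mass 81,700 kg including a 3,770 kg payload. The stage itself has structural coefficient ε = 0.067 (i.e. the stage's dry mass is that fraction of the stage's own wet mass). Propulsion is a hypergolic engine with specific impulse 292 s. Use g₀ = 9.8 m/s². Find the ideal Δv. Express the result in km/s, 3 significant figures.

Δv ≈ 6.31 km/s

Stage wet mass = m₀ − payload = 81,700 − 3,770 = 77,930 kg.
Stage dry mass = ε × stage wet mass = 0.067 × 77,930 = 5,221.31 kg.
Burnout mass m_f = stage dry + payload = 5,221.31 + 3,770 = 8,991.31 kg.
v_e = Isp · g₀ = 292 × 9.8 = 2861.6 m/s.
Δv = v_e · ln(81,700/8,991.31) = 2861.6 × ln(9.087) = 2861.6 × 2.2068 ≈ 6315 m/s.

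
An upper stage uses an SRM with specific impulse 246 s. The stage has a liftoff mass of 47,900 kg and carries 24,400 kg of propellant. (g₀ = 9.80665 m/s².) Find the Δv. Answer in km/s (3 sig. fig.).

v_e = Isp · g₀ = 246 × 9.80665 = 2412.4 m/s.
m_f = m₀ − m_prop = 47,900 − 24,400 = 23,500 kg.
Using Δv = v_e ln(m₀/m_f): Δv = v_e · ln(m₀/m_f) = 2412.4 × ln(2.038) = 2412.4 × 0.7121 ≈ 1717.9 m/s.

Δv ≈ 1.72 km/s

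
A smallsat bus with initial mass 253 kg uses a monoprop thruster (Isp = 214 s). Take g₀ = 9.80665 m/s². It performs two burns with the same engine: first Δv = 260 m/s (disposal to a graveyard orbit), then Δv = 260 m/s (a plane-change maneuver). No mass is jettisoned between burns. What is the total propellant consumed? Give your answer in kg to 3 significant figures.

v_e = Isp · g₀ = 214 × 9.80665 = 2098.6 m/s.
After the first burn: m = 253 × exp(−260/2098.6) = 253 × 0.88348 = 223.52 kg.
After the second burn: m = 223.52 × exp(−260/2098.6) = 223.52 × 0.88348 = 197.475 kg.
Total propellant = m₀ − m_final = 253 − 197.475 = 55.525 kg.

total propellant consumed ≈ 55.5 kg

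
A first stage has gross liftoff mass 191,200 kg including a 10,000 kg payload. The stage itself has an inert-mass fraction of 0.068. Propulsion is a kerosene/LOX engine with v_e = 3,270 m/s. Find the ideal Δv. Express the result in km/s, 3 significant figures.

Stage wet mass = m₀ − payload = 191,200 − 10,000 = 181,200 kg.
Stage dry mass = ε × stage wet mass = 0.068 × 181,200 = 12,321.6 kg.
Burnout mass m_f = stage dry + payload = 12,321.6 + 10,000 = 22,321.6 kg.
By the Tsiolkovsky rocket equation, Δv = v_e · ln(191,200/22,321.6) = 3270.0 × ln(8.566) = 3270.0 × 2.1478 ≈ 7023 m/s.

Δv ≈ 7.02 km/s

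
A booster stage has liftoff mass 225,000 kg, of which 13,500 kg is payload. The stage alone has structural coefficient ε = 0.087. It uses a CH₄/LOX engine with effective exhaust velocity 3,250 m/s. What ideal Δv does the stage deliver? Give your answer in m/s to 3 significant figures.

Δv ≈ 6350 m/s

Stage wet mass = m₀ − payload = 225,000 − 13,500 = 211,500 kg.
Stage dry mass = ε × stage wet mass = 0.087 × 211,500 = 18,400.5 kg.
Burnout mass m_f = stage dry + payload = 18,400.5 + 13,500 = 31,900.5 kg.
Using Δv = v_e ln(m₀/m_f): Δv = v_e · ln(225,000/31,900.5) = 3250.0 × ln(7.053) = 3250.0 × 1.9535 ≈ 6349 m/s.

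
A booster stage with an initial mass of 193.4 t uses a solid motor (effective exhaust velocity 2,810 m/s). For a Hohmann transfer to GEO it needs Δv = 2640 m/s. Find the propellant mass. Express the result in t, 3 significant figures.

Using Δv = v_e ln(m₀/m_f): m₀/m_f = exp(Δv / v_e) = exp(2640 / 2810.0) = exp(0.9395) = 2.5587.
m_f = 193.4 / 2.5587 = 75.5853 t, so propellant = m₀ − m_f = 193.4 − 75.5853 = 117.8147 t.

propellant mass ≈ 118 t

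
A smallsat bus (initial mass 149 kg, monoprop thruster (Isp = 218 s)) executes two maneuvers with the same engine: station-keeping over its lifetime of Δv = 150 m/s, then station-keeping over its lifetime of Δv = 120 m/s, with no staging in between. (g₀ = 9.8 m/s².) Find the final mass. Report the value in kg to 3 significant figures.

final mass ≈ 131 kg

v_e = Isp · g₀ = 218 × 9.8 = 2136.4 m/s.
After the first burn: m = 149 × exp(−150/2136.4) = 149 × 0.93220 = 138.898 kg.
After the second burn: m = 138.898 × exp(−120/2136.4) = 138.898 × 0.94538 = 131.311 kg.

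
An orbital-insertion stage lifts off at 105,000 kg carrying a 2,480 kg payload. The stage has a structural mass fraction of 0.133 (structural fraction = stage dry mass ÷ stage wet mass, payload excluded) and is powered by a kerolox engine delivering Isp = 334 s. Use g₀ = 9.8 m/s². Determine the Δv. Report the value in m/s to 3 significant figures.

Δv ≈ 6130 m/s

Stage wet mass = m₀ − payload = 105,000 − 2,480 = 102,520 kg.
Stage dry mass = ε × stage wet mass = 0.133 × 102,520 = 13,635.2 kg.
Burnout mass m_f = stage dry + payload = 13,635.2 + 2,480 = 16,115.2 kg.
v_e = Isp · g₀ = 334 × 9.8 = 3273.2 m/s.
Δv = v_e · ln(105,000/16,115.2) = 3273.2 × ln(6.516) = 3273.2 × 1.8742 ≈ 6135 m/s.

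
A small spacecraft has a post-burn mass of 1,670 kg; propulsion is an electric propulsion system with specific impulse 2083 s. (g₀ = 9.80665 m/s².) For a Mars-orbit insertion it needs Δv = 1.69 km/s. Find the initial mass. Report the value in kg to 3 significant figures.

initial mass ≈ 1810 kg

v_e = Isp · g₀ = 2083 × 9.80665 = 20427.3 m/s.
From the ideal rocket equation, m₀/m_f = exp(Δv / v_e) = exp(1690 / 20427.3) = exp(0.0827) = 1.0863.
m₀ = m_f × 1.0863 = 1,670 × 1.0863 = 1,814.12 kg.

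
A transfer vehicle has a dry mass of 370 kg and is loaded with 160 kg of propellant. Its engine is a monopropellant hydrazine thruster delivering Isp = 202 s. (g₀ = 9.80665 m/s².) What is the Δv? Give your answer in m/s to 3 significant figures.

Δv ≈ 712 m/s

v_e = Isp · g₀ = 202 × 9.80665 = 1980.9 m/s.
m₀ = m_dry + m_prop = 370 + 160 = 530 kg.
Δv = v_e · ln(m₀/m_f) = 1980.9 × ln(1.432) = 1980.9 × 0.3594 ≈ 711.9 m/s.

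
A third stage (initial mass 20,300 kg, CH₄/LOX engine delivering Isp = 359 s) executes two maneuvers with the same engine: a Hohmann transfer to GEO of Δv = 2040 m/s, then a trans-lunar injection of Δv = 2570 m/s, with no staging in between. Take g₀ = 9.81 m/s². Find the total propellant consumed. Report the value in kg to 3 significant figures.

v_e = Isp · g₀ = 359 × 9.81 = 3521.8 m/s.
After the first burn: m = 20300 × exp(−2040/3521.8) = 20300 × 0.56032 = 11,374.5 kg.
After the second burn: m = 11,374.5 × exp(−2570/3521.8) = 11,374.5 × 0.48203 = 5,482.85 kg.
Total propellant = m₀ − m_final = 20300 − 5,482.85 = 14,817.15 kg.

total propellant consumed ≈ 14800 kg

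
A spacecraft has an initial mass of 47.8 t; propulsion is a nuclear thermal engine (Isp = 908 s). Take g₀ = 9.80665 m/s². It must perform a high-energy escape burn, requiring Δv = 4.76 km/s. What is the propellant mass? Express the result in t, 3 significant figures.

v_e = Isp · g₀ = 908 × 9.80665 = 8904.4 m/s.
Rocket equation: m₀/m_f = exp(Δv / v_e) = exp(4760 / 8904.4) = exp(0.5346) = 1.7067.
m_f = 47.8 / 1.7067 = 28.0073 t, so propellant = m₀ − m_f = 47.8 − 28.0073 = 19.7927 t.

propellant mass ≈ 19.8 t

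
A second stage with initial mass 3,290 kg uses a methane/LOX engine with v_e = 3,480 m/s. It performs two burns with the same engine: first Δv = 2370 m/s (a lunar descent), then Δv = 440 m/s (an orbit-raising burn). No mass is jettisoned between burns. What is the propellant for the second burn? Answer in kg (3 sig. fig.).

After the first burn: m = 3290 × exp(−2370/3480.0) = 3290 × 0.50609 = 1,665.04 kg.
After the second burn: m = 1,665.04 × exp(−440/3480.0) = 1,665.04 × 0.88123 = 1,467.28 kg.
Second-burn propellant = 1,665.04 − 1,467.28 = 197.76 kg.

propellant for the second burn ≈ 198 kg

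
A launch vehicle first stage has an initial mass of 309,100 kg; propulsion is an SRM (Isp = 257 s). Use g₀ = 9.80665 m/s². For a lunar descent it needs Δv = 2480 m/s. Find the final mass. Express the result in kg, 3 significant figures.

v_e = Isp · g₀ = 257 × 9.80665 = 2520.3 m/s.
By the Tsiolkovsky rocket equation, m₀/m_f = exp(Δv / v_e) = exp(2480 / 2520.3) = exp(0.9840) = 2.6752.
m_f = m₀ / 2.6752 = 309,100 / 2.6752 = 115,543 kg.

final mass ≈ 116000 kg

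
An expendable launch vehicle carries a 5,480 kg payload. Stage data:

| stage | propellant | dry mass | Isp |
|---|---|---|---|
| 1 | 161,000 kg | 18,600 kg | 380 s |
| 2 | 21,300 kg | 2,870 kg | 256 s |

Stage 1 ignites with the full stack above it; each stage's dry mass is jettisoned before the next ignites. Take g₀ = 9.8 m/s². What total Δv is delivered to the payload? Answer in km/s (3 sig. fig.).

Ignition mass of stage 1 = 161,000+18,600 + 21,300+2,870 + 5,480 = 209,250 kg.
Stage 1: m₀ = 209,250 kg, m_f = 209,250 − 161,000 = 48,250 kg; Δv = 380×9.8×ln(4.337) = 3724.0×1.4671 ≈ 5464 m/s.
Stage 2: m₀ = 29,650 kg, m_f = 29,650 − 21,300 = 8,350 kg; Δv = 256×9.8×ln(3.551) = 2508.8×1.2672 ≈ 3179 m/s.
Total Δv = 5464 + 3179 = 8643 m/s.

Δv ≈ 8.64 km/s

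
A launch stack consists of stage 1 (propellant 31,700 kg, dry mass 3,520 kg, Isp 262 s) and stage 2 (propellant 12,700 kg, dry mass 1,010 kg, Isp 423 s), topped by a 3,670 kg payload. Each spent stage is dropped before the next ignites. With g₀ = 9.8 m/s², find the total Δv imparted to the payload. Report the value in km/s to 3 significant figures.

Ignition mass of stage 1 = 31,700+3,520 + 12,700+1,010 + 3,670 = 52,600 kg.
Stage 1: m₀ = 52,600 kg, m_f = 52,600 − 31,700 = 20,900 kg; Δv = 262×9.8×ln(2.517) = 2567.6×0.9230 ≈ 2370 m/s.
Stage 2: m₀ = 17,380 kg, m_f = 17,380 − 12,700 = 4,680 kg; Δv = 423×9.8×ln(3.714) = 4145.4×1.3120 ≈ 5439 m/s.
Total Δv = 2370 + 5439 = 7809 m/s.

Δv ≈ 7.81 km/s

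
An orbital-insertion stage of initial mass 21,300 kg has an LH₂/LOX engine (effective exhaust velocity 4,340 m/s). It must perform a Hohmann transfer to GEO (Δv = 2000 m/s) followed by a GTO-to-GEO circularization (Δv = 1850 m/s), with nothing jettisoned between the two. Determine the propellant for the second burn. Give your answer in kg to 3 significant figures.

propellant for the second burn ≈ 4660 kg

After the first burn: m = 21300 × exp(−2000/4340.0) = 21300 × 0.63076 = 13,435.2 kg.
After the second burn: m = 13,435.2 × exp(−1850/4340.0) = 13,435.2 × 0.65294 = 8,772.38 kg.
Second-burn propellant = 13,435.2 − 8,772.38 = 4,662.82 kg.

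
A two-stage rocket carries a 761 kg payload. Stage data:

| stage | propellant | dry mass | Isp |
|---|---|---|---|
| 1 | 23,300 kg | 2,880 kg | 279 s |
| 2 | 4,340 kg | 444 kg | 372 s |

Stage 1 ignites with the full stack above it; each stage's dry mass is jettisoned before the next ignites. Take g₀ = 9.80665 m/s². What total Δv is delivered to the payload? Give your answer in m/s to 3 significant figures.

Ignition mass of stage 1 = 23,300+2,880 + 4,340+444 + 761 = 31,725 kg.
Stage 1: m₀ = 31,725 kg, m_f = 31,725 − 23,300 = 8,425 kg; Δv = 279×9.80665×ln(3.766) = 2736.1×1.3259 ≈ 3628 m/s.
Stage 2: m₀ = 5,545 kg, m_f = 5,545 − 4,340 = 1,205 kg; Δv = 372×9.80665×ln(4.602) = 3648.1×1.5264 ≈ 5568 m/s.
Total Δv = 3628 + 5568 = 9196 m/s.

Δv ≈ 9200 m/s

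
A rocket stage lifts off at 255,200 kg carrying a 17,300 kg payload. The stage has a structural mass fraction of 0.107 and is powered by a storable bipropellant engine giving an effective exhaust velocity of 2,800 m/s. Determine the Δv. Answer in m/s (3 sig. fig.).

Stage wet mass = m₀ − payload = 255,200 − 17,300 = 237,900 kg.
Stage dry mass = ε × stage wet mass = 0.107 × 237,900 = 25,455.3 kg.
Burnout mass m_f = stage dry + payload = 25,455.3 + 17,300 = 42,755.3 kg.
Using Δv = v_e ln(m₀/m_f): Δv = v_e · ln(255,200/42,755.3) = 2800.0 × ln(5.969) = 2800.0 × 1.7866 ≈ 5002 m/s.

Δv ≈ 5000 m/s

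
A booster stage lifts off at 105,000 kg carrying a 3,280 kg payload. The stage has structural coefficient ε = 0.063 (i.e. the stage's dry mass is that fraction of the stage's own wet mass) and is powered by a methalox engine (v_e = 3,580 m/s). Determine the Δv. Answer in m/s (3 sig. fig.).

Δv ≈ 8530 m/s

Stage wet mass = m₀ − payload = 105,000 − 3,280 = 101,720 kg.
Stage dry mass = ε × stage wet mass = 0.063 × 101,720 = 6,408.36 kg.
Burnout mass m_f = stage dry + payload = 6,408.36 + 3,280 = 9,688.36 kg.
Rocket equation: Δv = v_e · ln(105,000/9,688.36) = 3580.0 × ln(10.84) = 3580.0 × 2.3830 ≈ 8531 m/s.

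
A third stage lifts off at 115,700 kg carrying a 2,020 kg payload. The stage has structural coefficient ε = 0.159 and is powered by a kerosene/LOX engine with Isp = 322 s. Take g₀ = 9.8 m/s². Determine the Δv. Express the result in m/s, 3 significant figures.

Stage wet mass = m₀ − payload = 115,700 − 2,020 = 113,680 kg.
Stage dry mass = ε × stage wet mass = 0.159 × 113,680 = 18,075.1 kg.
Burnout mass m_f = stage dry + payload = 18,075.1 + 2,020 = 20,095.1 kg.
v_e = Isp · g₀ = 322 × 9.8 = 3155.6 m/s.
From the ideal rocket equation, Δv = v_e · ln(115,700/20,095.1) = 3155.6 × ln(5.758) = 3155.6 × 1.7505 ≈ 5524 m/s.

Δv ≈ 5520 m/s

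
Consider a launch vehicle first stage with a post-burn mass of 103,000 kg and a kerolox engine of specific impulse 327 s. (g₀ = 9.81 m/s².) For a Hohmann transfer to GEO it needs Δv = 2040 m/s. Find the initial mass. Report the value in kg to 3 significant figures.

initial mass ≈ 195000 kg

v_e = Isp · g₀ = 327 × 9.81 = 3207.9 m/s.
m₀/m_f = exp(Δv / v_e) = exp(2040 / 3207.9) = exp(0.6359) = 1.8888.
m₀ = m_f × 1.8888 = 103,000 × 1.8888 = 194,546 kg.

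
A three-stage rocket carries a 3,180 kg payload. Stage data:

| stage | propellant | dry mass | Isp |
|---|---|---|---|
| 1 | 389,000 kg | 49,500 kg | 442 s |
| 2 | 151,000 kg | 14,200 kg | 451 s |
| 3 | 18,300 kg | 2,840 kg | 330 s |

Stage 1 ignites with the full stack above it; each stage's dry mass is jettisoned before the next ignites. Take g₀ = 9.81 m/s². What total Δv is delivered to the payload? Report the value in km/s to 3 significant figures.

Ignition mass of stage 1 = 389,000+49,500 + 151,000+14,200 + 18,300+2,840 + 3,180 = 628,020 kg.
Stage 1: m₀ = 628,020 kg, m_f = 628,020 − 389,000 = 239,020 kg; Δv = 442×9.81×ln(2.627) = 4336.0×0.9660 ≈ 4189 m/s.
Stage 2: m₀ = 189,520 kg, m_f = 189,520 − 151,000 = 38,520 kg; Δv = 451×9.81×ln(4.92) = 4424.3×1.5933 ≈ 7049 m/s.
Stage 3: m₀ = 24,320 kg, m_f = 24,320 − 18,300 = 6,020 kg; Δv = 330×9.81×ln(4.04) = 3237.3×1.3962 ≈ 4520 m/s.
Total Δv = 4189 + 7049 + 4520 = 15758 m/s.

Δv ≈ 15.8 km/s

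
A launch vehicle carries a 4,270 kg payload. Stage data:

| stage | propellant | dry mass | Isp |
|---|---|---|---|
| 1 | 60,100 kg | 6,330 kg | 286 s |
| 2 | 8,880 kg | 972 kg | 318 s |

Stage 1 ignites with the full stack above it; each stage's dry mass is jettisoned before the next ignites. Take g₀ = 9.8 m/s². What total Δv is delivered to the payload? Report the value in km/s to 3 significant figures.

Ignition mass of stage 1 = 60,100+6,330 + 8,880+972 + 4,270 = 80,552 kg.
Stage 1: m₀ = 80,552 kg, m_f = 80,552 − 60,100 = 20,452 kg; Δv = 286×9.8×ln(3.939) = 2802.8×1.3708 ≈ 3842 m/s.
Stage 2: m₀ = 14,122 kg, m_f = 14,122 − 8,880 = 5,242 kg; Δv = 318×9.8×ln(2.694) = 3116.4×0.9910 ≈ 3088 m/s.
Total Δv = 3842 + 3088 = 6930 m/s.

Δv ≈ 6.93 km/s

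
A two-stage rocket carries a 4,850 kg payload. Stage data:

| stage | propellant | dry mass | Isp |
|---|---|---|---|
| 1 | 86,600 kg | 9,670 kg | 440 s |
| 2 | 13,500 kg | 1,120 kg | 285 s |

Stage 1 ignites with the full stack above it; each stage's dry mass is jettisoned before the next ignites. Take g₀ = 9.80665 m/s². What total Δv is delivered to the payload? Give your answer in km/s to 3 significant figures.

Ignition mass of stage 1 = 86,600+9,670 + 13,500+1,120 + 4,850 = 115,740 kg.
Stage 1: m₀ = 115,740 kg, m_f = 115,740 − 86,600 = 29,140 kg; Δv = 440×9.80665×ln(3.972) = 4314.9×1.3792 ≈ 5951 m/s.
Stage 2: m₀ = 19,470 kg, m_f = 19,470 − 13,500 = 5,970 kg; Δv = 285×9.80665×ln(3.261) = 2794.9×1.1821 ≈ 3304 m/s.
Total Δv = 5951 + 3304 = 9255 m/s.

Δv ≈ 9.26 km/s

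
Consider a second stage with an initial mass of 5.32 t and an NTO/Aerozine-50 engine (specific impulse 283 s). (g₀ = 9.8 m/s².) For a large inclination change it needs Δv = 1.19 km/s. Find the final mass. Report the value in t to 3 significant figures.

v_e = Isp · g₀ = 283 × 9.8 = 2773.4 m/s.
m₀/m_f = exp(Δv / v_e) = exp(1190 / 2773.4) = exp(0.4291) = 1.5358.
m_f = m₀ / 1.5358 = 5.32 / 1.5358 = 3.46399 t.

final mass ≈ 3.46 t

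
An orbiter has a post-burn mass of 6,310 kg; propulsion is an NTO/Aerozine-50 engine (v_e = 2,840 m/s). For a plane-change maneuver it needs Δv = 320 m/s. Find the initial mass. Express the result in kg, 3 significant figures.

initial mass ≈ 7060 kg

Using Δv = v_e ln(m₀/m_f): m₀/m_f = exp(Δv / v_e) = exp(320 / 2840.0) = exp(0.1127) = 1.1193.
m₀ = m_f × 1.1193 = 6,310 × 1.1193 = 7,062.78 kg.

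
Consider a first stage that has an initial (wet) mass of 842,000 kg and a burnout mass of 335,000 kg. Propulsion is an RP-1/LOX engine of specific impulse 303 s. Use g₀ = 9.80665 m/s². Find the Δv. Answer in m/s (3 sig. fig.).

Δv ≈ 2740 m/s

v_e = Isp · g₀ = 303 × 9.80665 = 2971.4 m/s.
Using Δv = v_e ln(m₀/m_f): Δv = v_e · ln(m₀/m_f) = 2971.4 × ln(2.513) = 2971.4 × 0.9216 ≈ 2738.6 m/s.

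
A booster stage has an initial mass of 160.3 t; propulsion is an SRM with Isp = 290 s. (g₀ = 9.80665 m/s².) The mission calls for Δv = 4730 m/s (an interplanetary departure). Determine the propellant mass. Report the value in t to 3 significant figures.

v_e = Isp · g₀ = 290 × 9.80665 = 2843.9 m/s.
Using Δv = v_e ln(m₀/m_f): m₀/m_f = exp(Δv / v_e) = exp(4730 / 2843.9) = exp(1.6632) = 5.2761.
m_f = 160.3 / 5.2761 = 30.3823 t, so propellant = m₀ − m_f = 160.3 − 30.3823 = 129.9177 t.

propellant mass ≈ 130 t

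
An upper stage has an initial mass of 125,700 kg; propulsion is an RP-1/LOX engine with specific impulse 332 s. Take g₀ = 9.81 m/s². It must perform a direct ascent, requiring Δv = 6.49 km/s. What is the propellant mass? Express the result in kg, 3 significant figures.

v_e = Isp · g₀ = 332 × 9.81 = 3256.9 m/s.
Using Δv = v_e ln(m₀/m_f): m₀/m_f = exp(Δv / v_e) = exp(6490 / 3256.9) = exp(1.9927) = 7.3352.
m_f = 125,700 / 7.3352 = 17,136.5 kg, so propellant = m₀ − m_f = 125,700 − 17,136.5 = 108,563.5 kg.

propellant mass ≈ 109000 kg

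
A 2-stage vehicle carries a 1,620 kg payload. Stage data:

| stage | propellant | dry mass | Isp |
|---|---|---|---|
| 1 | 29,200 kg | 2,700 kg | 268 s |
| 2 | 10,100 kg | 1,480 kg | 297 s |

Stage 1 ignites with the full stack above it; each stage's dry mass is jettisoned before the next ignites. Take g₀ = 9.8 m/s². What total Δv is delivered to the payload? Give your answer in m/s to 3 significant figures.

Ignition mass of stage 1 = 29,200+2,700 + 10,100+1,480 + 1,620 = 45,100 kg.
Stage 1: m₀ = 45,100 kg, m_f = 45,100 − 29,200 = 15,900 kg; Δv = 268×9.8×ln(2.836) = 2626.4×1.0426 ≈ 2738 m/s.
Stage 2: m₀ = 13,200 kg, m_f = 13,200 − 10,100 = 3,100 kg; Δv = 297×9.8×ln(4.258) = 2910.6×1.4488 ≈ 4217 m/s.
Total Δv = 2738 + 4217 = 6955 m/s.

Δv ≈ 6960 m/s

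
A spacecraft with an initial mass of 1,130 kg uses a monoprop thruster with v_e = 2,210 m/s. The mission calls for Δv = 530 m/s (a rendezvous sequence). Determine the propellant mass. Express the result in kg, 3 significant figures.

propellant mass ≈ 241 kg

By the Tsiolkovsky rocket equation, m₀/m_f = exp(Δv / v_e) = exp(530 / 2210.0) = exp(0.2398) = 1.2710.
m_f = 1,130 / 1.2710 = 889.064 kg, so propellant = m₀ − m_f = 1,130 − 889.064 = 240.936 kg.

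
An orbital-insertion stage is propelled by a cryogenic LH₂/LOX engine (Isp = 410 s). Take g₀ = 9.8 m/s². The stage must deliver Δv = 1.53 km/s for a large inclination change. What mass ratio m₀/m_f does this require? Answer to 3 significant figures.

mass ratio ≈ 1.46

v_e = Isp · g₀ = 410 × 9.8 = 4018.0 m/s.
By the Tsiolkovsky rocket equation, m₀/m_f = exp(Δv / v_e) = exp(1530 / 4018.0) = exp(0.3808) = 1.4634.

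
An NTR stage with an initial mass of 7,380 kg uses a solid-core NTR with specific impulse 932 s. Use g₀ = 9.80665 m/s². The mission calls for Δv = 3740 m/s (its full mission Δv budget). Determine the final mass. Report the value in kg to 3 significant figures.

v_e = Isp · g₀ = 932 × 9.80665 = 9139.8 m/s.
m₀/m_f = exp(Δv / v_e) = exp(3740 / 9139.8) = exp(0.4092) = 1.5056.
m_f = m₀ / 1.5056 = 7,380 / 1.5056 = 4,901.7 kg.

final mass ≈ 4900 kg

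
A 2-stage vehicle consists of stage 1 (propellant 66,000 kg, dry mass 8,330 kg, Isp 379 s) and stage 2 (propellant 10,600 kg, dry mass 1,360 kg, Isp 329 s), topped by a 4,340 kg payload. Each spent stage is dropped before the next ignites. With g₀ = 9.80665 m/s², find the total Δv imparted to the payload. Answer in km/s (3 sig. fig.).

Ignition mass of stage 1 = 66,000+8,330 + 10,600+1,360 + 4,340 = 90,630 kg.
Stage 1: m₀ = 90,630 kg, m_f = 90,630 − 66,000 = 24,630 kg; Δv = 379×9.80665×ln(3.68) = 3716.7×1.3028 ≈ 4842 m/s.
Stage 2: m₀ = 16,300 kg, m_f = 16,300 − 10,600 = 5,700 kg; Δv = 329×9.80665×ln(2.86) = 3226.4×1.0507 ≈ 3390 m/s.
Total Δv = 4842 + 3390 = 8232 m/s.

Δv ≈ 8.23 km/s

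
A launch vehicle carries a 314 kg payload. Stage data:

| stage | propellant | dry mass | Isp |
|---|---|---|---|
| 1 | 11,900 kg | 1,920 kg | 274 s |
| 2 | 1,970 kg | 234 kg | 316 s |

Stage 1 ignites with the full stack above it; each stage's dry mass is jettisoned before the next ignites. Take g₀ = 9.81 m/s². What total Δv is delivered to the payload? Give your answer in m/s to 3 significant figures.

Ignition mass of stage 1 = 11,900+1,920 + 1,970+234 + 314 = 16,338 kg.
Stage 1: m₀ = 16,338 kg, m_f = 16,338 − 11,900 = 4,438 kg; Δv = 274×9.81×ln(3.681) = 2687.9×1.3033 ≈ 3503 m/s.
Stage 2: m₀ = 2,518 kg, m_f = 2,518 − 1,970 = 548 kg; Δv = 316×9.81×ln(4.595) = 3100.0×1.5249 ≈ 4727 m/s.
Total Δv = 3503 + 4727 = 8230 m/s.

Δv ≈ 8230 m/s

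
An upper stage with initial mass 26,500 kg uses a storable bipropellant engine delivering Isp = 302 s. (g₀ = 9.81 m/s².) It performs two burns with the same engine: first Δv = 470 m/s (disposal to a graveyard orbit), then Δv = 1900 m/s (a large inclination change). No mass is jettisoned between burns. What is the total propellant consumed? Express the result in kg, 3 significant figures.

v_e = Isp · g₀ = 302 × 9.81 = 2962.6 m/s.
After the first burn: m = 26500 × exp(−470/2962.6) = 26500 × 0.85330 = 22,612.5 kg.
After the second burn: m = 22,612.5 × exp(−1900/2962.6) = 22,612.5 × 0.52659 = 11,907.5 kg.
Total propellant = m₀ − m_final = 26500 − 11,907.5 = 14,592.5 kg.

total propellant consumed ≈ 14600 kg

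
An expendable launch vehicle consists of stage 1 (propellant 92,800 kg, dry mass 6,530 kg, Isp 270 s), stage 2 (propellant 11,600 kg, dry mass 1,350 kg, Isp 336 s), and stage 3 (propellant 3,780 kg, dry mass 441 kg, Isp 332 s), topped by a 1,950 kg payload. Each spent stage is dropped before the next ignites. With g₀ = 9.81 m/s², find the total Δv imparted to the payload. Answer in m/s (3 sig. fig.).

Ignition mass of stage 1 = 92,800+6,530 + 11,600+1,350 + 3,780+441 + 1,950 = 118,451 kg.
Stage 1: m₀ = 118,451 kg, m_f = 118,451 − 92,800 = 25,651 kg; Δv = 270×9.81×ln(4.618) = 2648.7×1.5299 ≈ 4052 m/s.
Stage 2: m₀ = 19,121 kg, m_f = 19,121 − 11,600 = 7,521 kg; Δv = 336×9.81×ln(2.542) = 3296.2×0.9331 ≈ 3076 m/s.
Stage 3: m₀ = 6,171 kg, m_f = 6,171 − 3,780 = 2,391 kg; Δv = 332×9.81×ln(2.581) = 3256.9×0.9481 ≈ 3088 m/s.
Total Δv = 4052 + 3076 + 3088 = 10216 m/s.

Δv ≈ 10200 m/s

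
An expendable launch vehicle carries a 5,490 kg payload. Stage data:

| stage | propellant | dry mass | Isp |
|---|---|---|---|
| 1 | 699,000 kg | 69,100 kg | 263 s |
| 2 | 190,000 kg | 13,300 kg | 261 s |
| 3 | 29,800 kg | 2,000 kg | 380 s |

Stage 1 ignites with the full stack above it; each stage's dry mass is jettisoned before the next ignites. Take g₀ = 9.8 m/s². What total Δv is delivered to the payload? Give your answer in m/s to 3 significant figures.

Ignition mass of stage 1 = 699,000+69,100 + 190,000+13,300 + 29,800+2,000 + 5,490 = 1,008,690 kg.
Stage 1: m₀ = 1,008,690 kg, m_f = 1,008,690 − 699,000 = 309,690 kg; Δv = 263×9.8×ln(3.257) = 2577.4×1.1808 ≈ 3043 m/s.
Stage 2: m₀ = 240,590 kg, m_f = 240,590 − 190,000 = 50,590 kg; Δv = 261×9.8×ln(4.756) = 2557.8×1.5593 ≈ 3988 m/s.
Stage 3: m₀ = 37,290 kg, m_f = 37,290 − 29,800 = 7,490 kg; Δv = 380×9.8×ln(4.979) = 3724.0×1.6052 ≈ 5978 m/s.
Total Δv = 3043 + 3988 + 5978 = 13009 m/s.

Δv ≈ 13000 m/s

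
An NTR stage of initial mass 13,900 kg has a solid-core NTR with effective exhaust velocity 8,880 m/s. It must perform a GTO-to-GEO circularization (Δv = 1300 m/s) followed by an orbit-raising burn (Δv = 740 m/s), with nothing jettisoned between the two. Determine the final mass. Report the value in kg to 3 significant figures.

After the first burn: m = 13900 × exp(−1300/8880.0) = 13900 × 0.86382 = 12,007.1 kg.
After the second burn: m = 12,007.1 × exp(−740/8880.0) = 12,007.1 × 0.92004 = 11,047 kg.

final mass ≈ 11000 kg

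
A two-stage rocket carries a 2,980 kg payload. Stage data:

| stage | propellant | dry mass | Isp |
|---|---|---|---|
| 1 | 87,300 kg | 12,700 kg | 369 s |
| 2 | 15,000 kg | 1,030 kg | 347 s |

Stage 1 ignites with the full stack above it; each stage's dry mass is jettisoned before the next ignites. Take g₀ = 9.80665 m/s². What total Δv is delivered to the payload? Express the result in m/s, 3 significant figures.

Ignition mass of stage 1 = 87,300+12,700 + 15,000+1,030 + 2,980 = 119,010 kg.
Stage 1: m₀ = 119,010 kg, m_f = 119,010 − 87,300 = 31,710 kg; Δv = 369×9.80665×ln(3.753) = 3618.7×1.3226 ≈ 4786 m/s.
Stage 2: m₀ = 19,010 kg, m_f = 19,010 − 15,000 = 4,010 kg; Δv = 347×9.80665×ln(4.741) = 3402.9×1.5562 ≈ 5296 m/s.
Total Δv = 4786 + 5296 = 10082 m/s.

Δv ≈ 10100 m/s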